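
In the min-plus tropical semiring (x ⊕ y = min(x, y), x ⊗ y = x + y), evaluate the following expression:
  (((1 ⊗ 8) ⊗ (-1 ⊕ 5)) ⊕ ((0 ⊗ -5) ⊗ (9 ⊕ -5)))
(((1 ⊗ 8) ⊗ (-1 ⊕ 5)) ⊕ ((0 ⊗ -5) ⊗ (9 ⊕ -5))) = -10

Expand innermost to outermost. Recall ⊕ takes the minimum of its arguments and ⊗ takes their sum. Working out the expression (((1 ⊗ 8) ⊗ (-1 ⊕ 5)) ⊕ ((0 ⊗ -5) ⊗ (9 ⊕ -5))) gives -10.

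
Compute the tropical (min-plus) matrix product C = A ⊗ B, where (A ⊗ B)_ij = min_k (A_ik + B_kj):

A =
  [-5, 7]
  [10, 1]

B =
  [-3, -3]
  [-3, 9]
A ⊗ B =
  [-8, -8]
  [-2, 7]

Apply the min-plus product entry-by-entry:
  C[0][0] = min over k of (A[0][0] + B[0][0] = -5 + -3 = -8, A[0][1] + B[1][0] = 7 + -3 = 4) = -8 (attained at k = 0)
  C[0][1] = min over k of (A[0][0] + B[0][1] = -5 + -3 = -8, A[0][1] + B[1][1] = 7 + 9 = 16) = -8 (attained at k = 0)
  C[1][0] = min over k of (A[1][0] + B[0][0] = 10 + -3 = 7, A[1][1] + B[1][0] = 1 + -3 = -2) = -2 (attained at k = 1)
  C[1][1] = min over k of (A[1][0] + B[0][1] = 10 + -3 = 7, A[1][1] + B[1][1] = 1 + 9 = 10) = 7 (attained at k = 0)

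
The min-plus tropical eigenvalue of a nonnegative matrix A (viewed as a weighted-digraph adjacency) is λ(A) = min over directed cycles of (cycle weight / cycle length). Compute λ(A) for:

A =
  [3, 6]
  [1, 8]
λ(A) = 3

Enumerate directed cycles and compute their means (weight / length). Sample:
  cycle 0 → 0: weight = 3, length = 1, mean = 3/1 ≈ 3.000
  cycle 1 → 1: weight = 8, length = 1, mean = 8/1 ≈ 8.000
  cycle 0 → 1 → 0: weight = 7, length = 2, mean = 7/2 ≈ 3.500
  cycle 1 → 0 → 1: weight = 7, length = 2, mean = 7/2 ≈ 3.500
Minimum mean = 3.000, attained e.g. along the cycle 0 → 0 with weight 3 and length 1. So λ(A) = 3/1 = 3.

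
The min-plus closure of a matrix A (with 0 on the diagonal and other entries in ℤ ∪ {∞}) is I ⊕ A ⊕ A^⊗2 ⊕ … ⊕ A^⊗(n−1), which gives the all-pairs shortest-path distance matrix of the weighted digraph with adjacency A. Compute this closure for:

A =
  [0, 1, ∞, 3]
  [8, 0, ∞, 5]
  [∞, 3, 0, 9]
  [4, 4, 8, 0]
Closure =
  [0, 1, 11, 3]
  [8, 0, 13, 5]
  [11, 3, 0, 8]
  [4, 4, 8, 0]

This is the Floyd-Warshall all-pairs shortest-path computation. For each intermediate vertex k = 0, 1, …, 3, update dist[i][j] ← min(dist[i][j], dist[i][k] + dist[k][j]). The final matrix gives, for each (i, j), the minimum total weight of any directed path from i to j (possibly empty when i = j).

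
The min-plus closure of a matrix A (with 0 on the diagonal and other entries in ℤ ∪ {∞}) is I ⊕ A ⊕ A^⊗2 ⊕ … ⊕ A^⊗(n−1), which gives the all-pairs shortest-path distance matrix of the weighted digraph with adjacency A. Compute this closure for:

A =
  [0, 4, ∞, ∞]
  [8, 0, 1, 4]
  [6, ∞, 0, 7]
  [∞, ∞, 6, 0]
Closure =
  [0, 4, 5, 8]
  [7, 0, 1, 4]
  [6, 10, 0, 7]
  [12, 16, 6, 0]

This is the Floyd-Warshall all-pairs shortest-path computation. For each intermediate vertex k = 0, 1, …, 3, update dist[i][j] ← min(dist[i][j], dist[i][k] + dist[k][j]). The final matrix gives, for each (i, j), the minimum total weight of any directed path from i to j (possibly empty when i = j).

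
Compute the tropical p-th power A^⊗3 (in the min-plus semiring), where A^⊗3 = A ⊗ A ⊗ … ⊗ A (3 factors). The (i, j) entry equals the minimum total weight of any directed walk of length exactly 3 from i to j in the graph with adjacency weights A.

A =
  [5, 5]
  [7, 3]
A^⊗3 =
  [15, 11]
  [13, 9]

Each entry (A^⊗3)_ij equals the minimum over all length-3 walks i = v_0 → v_1 → … → v_3 = j of Σ_t A[v_t][v_{t+1}]. For example, for (i, j) = (0, 1) we minimise over 4 possible intermediate vertex sequences; the minimum is 11, attained along the walk 0 → 1 → 1 → 1.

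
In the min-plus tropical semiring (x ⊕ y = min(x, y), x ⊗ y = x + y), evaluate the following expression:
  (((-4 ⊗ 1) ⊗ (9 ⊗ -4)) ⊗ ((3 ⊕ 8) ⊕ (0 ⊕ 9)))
(((-4 ⊗ 1) ⊗ (9 ⊗ -4)) ⊗ ((3 ⊕ 8) ⊕ (0 ⊕ 9))) = 2

Expand innermost to outermost. Recall ⊕ takes the minimum of its arguments and ⊗ takes their sum. Working out the expression (((-4 ⊗ 1) ⊗ (9 ⊗ -4)) ⊗ ((3 ⊕ 8) ⊕ (0 ⊕ 9))) gives 2.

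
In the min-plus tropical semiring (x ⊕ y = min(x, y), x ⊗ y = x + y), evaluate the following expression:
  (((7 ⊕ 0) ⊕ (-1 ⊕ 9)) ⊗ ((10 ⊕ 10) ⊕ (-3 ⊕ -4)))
(((7 ⊕ 0) ⊕ (-1 ⊕ 9)) ⊗ ((10 ⊕ 10) ⊕ (-3 ⊕ -4))) = -5

Expand innermost to outermost. Recall ⊕ takes the minimum of its arguments and ⊗ takes their sum. Working out the expression (((7 ⊕ 0) ⊕ (-1 ⊕ 9)) ⊗ ((10 ⊕ 10) ⊕ (-3 ⊕ -4))) gives -5.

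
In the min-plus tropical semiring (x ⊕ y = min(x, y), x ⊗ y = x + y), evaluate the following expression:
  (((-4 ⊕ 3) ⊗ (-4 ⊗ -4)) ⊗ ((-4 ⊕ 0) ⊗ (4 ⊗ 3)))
(((-4 ⊕ 3) ⊗ (-4 ⊗ -4)) ⊗ ((-4 ⊕ 0) ⊗ (4 ⊗ 3))) = -9

Expand innermost to outermost. Recall ⊕ takes the minimum of its arguments and ⊗ takes their sum. Working out the expression (((-4 ⊕ 3) ⊗ (-4 ⊗ -4)) ⊗ ((-4 ⊕ 0) ⊗ (4 ⊗ 3))) gives -9.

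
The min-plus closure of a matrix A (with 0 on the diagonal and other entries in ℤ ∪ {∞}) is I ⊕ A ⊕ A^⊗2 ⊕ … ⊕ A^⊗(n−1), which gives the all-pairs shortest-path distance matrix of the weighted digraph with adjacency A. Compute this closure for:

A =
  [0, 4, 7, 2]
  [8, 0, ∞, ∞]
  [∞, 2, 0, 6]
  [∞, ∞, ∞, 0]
Closure =
  [0, 4, 7, 2]
  [8, 0, 15, 10]
  [10, 2, 0, 6]
  [∞, ∞, ∞, 0]

This is the Floyd-Warshall all-pairs shortest-path computation. For each intermediate vertex k = 0, 1, …, 3, update dist[i][j] ← min(dist[i][j], dist[i][k] + dist[k][j]). The final matrix gives, for each (i, j), the minimum total weight of any directed path from i to j (possibly empty when i = j).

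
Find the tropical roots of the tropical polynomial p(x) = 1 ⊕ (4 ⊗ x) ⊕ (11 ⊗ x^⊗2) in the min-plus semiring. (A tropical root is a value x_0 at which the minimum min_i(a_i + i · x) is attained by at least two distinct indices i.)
Roots: {-7, -3}

Each tropical root is a break point of the lower envelope of the lines y = a_i + i · x (there are 3 lines, with slopes 0, 1, ..., 2). Only the lines that attain the minimum somewhere contribute to roots; other lines are dominated. Here the surviving (envelope) indices are i = 2, i = 1, i = 0.
Intersections between consecutive envelope lines give the roots: for adjacent envelope indices i < j the intersection is x = (a_i − a_j) / (j − i). Reading off the sorted break points: {-7, -3}.
Verification: at each break x_0, at least two indices attain the minimum of min_i(a_i + i · x_0).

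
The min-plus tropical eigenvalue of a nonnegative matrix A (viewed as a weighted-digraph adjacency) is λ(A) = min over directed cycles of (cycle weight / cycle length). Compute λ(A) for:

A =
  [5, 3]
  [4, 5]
λ(A) = 7/2

Enumerate directed cycles and compute their means (weight / length). Sample:
  cycle 0 → 0: weight = 5, length = 1, mean = 5/1 ≈ 5.000
  cycle 1 → 1: weight = 5, length = 1, mean = 5/1 ≈ 5.000
  cycle 0 → 1 → 0: weight = 7, length = 2, mean = 7/2 ≈ 3.500
  cycle 1 → 0 → 1: weight = 7, length = 2, mean = 7/2 ≈ 3.500
Minimum mean = 3.500, attained e.g. along the cycle 0 → 1 → 0 with weight 7 and length 2. So λ(A) = 7/2 = 7/2.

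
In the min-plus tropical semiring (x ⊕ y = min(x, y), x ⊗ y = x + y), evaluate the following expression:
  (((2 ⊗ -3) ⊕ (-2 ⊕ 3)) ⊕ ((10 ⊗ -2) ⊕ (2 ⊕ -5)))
(((2 ⊗ -3) ⊕ (-2 ⊕ 3)) ⊕ ((10 ⊗ -2) ⊕ (2 ⊕ -5))) = -5

Expand innermost to outermost. Recall ⊕ takes the minimum of its arguments and ⊗ takes their sum. Working out the expression (((2 ⊗ -3) ⊕ (-2 ⊕ 3)) ⊕ ((10 ⊗ -2) ⊕ (2 ⊕ -5))) gives -5.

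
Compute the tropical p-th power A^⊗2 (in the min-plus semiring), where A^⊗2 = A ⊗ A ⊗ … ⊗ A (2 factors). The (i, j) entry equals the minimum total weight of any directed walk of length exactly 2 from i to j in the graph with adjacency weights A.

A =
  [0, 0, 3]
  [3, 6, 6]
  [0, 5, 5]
A^⊗2 =
  [0, 0, 3]
  [3, 3, 6]
  [0, 0, 3]

Each entry (A^⊗2)_ij equals the minimum over all length-2 walks i = v_0 → v_1 → … → v_2 = j of Σ_t A[v_t][v_{t+1}]. For example, for (i, j) = (0, 2) we minimise over 3 possible intermediate vertex sequences; the minimum is 3, attained along the walk 0 → 0 → 2.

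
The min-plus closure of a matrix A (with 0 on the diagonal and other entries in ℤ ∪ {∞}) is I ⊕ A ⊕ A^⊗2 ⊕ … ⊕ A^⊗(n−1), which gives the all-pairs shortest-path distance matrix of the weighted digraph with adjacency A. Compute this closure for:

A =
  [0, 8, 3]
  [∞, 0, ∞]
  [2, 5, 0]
Closure =
  [0, 8, 3]
  [∞, 0, ∞]
  [2, 5, 0]

This is the Floyd-Warshall all-pairs shortest-path computation. For each intermediate vertex k = 0, 1, …, 2, update dist[i][j] ← min(dist[i][j], dist[i][k] + dist[k][j]). The final matrix gives, for each (i, j), the minimum total weight of any directed path from i to j (possibly empty when i = j).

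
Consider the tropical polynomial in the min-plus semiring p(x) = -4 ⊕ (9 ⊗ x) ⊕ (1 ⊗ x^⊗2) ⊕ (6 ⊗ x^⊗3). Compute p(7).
p(7) = -4

A tropical monomial a ⊗ x^⊗i evaluates to a + i · x. Evaluating each term at x = 7:
  Term 0 contributes -4 + 0 · 7 = -4
  Term 1 contributes 9 + 1 · 7 = 16
  Term 2 contributes 1 + 2 · 7 = 15
  Term 3 contributes 6 + 3 · 7 = 27
p(7) = ⊕ of these = min[-4, 16, 15, 27] = -4.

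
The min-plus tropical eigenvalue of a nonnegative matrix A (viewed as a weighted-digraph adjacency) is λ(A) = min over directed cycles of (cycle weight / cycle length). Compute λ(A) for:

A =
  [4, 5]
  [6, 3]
λ(A) = 3

Enumerate directed cycles and compute their means (weight / length). Sample:
  cycle 0 → 0: weight = 4, length = 1, mean = 4/1 ≈ 4.000
  cycle 1 → 1: weight = 3, length = 1, mean = 3/1 ≈ 3.000
  cycle 0 → 1 → 0: weight = 11, length = 2, mean = 11/2 ≈ 5.500
  cycle 1 → 0 → 1: weight = 11, length = 2, mean = 11/2 ≈ 5.500
Minimum mean = 3.000, attained e.g. along the cycle 1 → 1 with weight 3 and length 1. So λ(A) = 3/1 = 3.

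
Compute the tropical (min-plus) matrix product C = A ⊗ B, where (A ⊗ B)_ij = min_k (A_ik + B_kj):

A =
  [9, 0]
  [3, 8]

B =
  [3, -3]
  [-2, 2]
A ⊗ B =
  [-2, 2]
  [6, 0]

Apply the min-plus product entry-by-entry:
  C[0][0] = min over k of (A[0][0] + B[0][0] = 9 + 3 = 12, A[0][1] + B[1][0] = 0 + -2 = -2) = -2 (attained at k = 1)
  C[0][1] = min over k of (A[0][0] + B[0][1] = 9 + -3 = 6, A[0][1] + B[1][1] = 0 + 2 = 2) = 2 (attained at k = 1)
  C[1][0] = min over k of (A[1][0] + B[0][0] = 3 + 3 = 6, A[1][1] + B[1][0] = 8 + -2 = 6) = 6 (attained at k = 0)
  C[1][1] = min over k of (A[1][0] + B[0][1] = 3 + -3 = 0, A[1][1] + B[1][1] = 8 + 2 = 10) = 0 (attained at k = 0)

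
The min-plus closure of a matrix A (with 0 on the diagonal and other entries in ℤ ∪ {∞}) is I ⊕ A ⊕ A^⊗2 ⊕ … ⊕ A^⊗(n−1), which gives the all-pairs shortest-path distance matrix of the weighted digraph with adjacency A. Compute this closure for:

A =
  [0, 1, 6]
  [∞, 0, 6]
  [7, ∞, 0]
Closure =
  [0, 1, 6]
  [13, 0, 6]
  [7, 8, 0]

This is the Floyd-Warshall all-pairs shortest-path computation. For each intermediate vertex k = 0, 1, …, 2, update dist[i][j] ← min(dist[i][j], dist[i][k] + dist[k][j]). The final matrix gives, for each (i, j), the minimum total weight of any directed path from i to j (possibly empty when i = j).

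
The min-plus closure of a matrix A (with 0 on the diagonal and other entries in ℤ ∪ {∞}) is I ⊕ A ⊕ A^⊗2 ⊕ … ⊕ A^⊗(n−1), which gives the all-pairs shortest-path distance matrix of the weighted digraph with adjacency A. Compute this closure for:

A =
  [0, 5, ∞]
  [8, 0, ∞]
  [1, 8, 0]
Closure =
  [0, 5, ∞]
  [8, 0, ∞]
  [1, 6, 0]

This is the Floyd-Warshall all-pairs shortest-path computation. For each intermediate vertex k = 0, 1, …, 2, update dist[i][j] ← min(dist[i][j], dist[i][k] + dist[k][j]). The final matrix gives, for each (i, j), the minimum total weight of any directed path from i to j (possibly empty when i = j).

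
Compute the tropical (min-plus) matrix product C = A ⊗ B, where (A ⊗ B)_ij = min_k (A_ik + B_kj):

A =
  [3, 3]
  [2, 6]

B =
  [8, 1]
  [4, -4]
A ⊗ B =
  [7, -1]
  [10, 2]

Apply the min-plus product entry-by-entry:
  C[0][0] = min over k of (A[0][0] + B[0][0] = 3 + 8 = 11, A[0][1] + B[1][0] = 3 + 4 = 7) = 7 (attained at k = 1)
  C[0][1] = min over k of (A[0][0] + B[0][1] = 3 + 1 = 4, A[0][1] + B[1][1] = 3 + -4 = -1) = -1 (attained at k = 1)
  C[1][0] = min over k of (A[1][0] + B[0][0] = 2 + 8 = 10, A[1][1] + B[1][0] = 6 + 4 = 10) = 10 (attained at k = 0)
  C[1][1] = min over k of (A[1][0] + B[0][1] = 2 + 1 = 3, A[1][1] + B[1][1] = 6 + -4 = 2) = 2 (attained at k = 1)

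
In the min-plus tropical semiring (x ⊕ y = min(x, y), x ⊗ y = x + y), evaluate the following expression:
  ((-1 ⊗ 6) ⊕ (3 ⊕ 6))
((-1 ⊗ 6) ⊕ (3 ⊕ 6)) = 3

Expand innermost to outermost. Recall ⊕ takes the minimum of its arguments and ⊗ takes their sum. Working out the expression ((-1 ⊗ 6) ⊕ (3 ⊕ 6)) gives 3.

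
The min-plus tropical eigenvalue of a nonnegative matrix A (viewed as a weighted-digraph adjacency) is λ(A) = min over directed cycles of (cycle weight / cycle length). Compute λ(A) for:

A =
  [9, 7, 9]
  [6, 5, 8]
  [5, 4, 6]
λ(A) = 5

Enumerate directed cycles and compute their means (weight / length). Sample:
  cycle 0 → 0: weight = 9, length = 1, mean = 9/1 ≈ 9.000
  cycle 1 → 1: weight = 5, length = 1, mean = 5/1 ≈ 5.000
  cycle 2 → 2: weight = 6, length = 1, mean = 6/1 ≈ 6.000
  cycle 0 → 1 → 0: weight = 13, length = 2, mean = 13/2 ≈ 6.500
  cycle 0 → 2 → 0: weight = 14, length = 2, mean = 14/2 ≈ 7.000
  cycle 1 → 0 → 1: weight = 13, length = 2, mean = 13/2 ≈ 6.500
Minimum mean = 5.000, attained e.g. along the cycle 1 → 1 with weight 5 and length 1. So λ(A) = 5/1 = 5.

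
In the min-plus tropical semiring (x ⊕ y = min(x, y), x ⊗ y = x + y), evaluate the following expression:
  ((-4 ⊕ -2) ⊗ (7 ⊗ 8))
((-4 ⊕ -2) ⊗ (7 ⊗ 8)) = 11

Expand innermost to outermost. Recall ⊕ takes the minimum of its arguments and ⊗ takes their sum. Working out the expression ((-4 ⊕ -2) ⊗ (7 ⊗ 8)) gives 11.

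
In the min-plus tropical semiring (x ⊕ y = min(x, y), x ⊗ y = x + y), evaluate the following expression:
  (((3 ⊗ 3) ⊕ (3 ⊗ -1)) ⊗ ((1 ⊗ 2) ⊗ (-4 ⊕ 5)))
(((3 ⊗ 3) ⊕ (3 ⊗ -1)) ⊗ ((1 ⊗ 2) ⊗ (-4 ⊕ 5))) = 1

Expand innermost to outermost. Recall ⊕ takes the minimum of its arguments and ⊗ takes their sum. Working out the expression (((3 ⊗ 3) ⊕ (3 ⊗ -1)) ⊗ ((1 ⊗ 2) ⊗ (-4 ⊕ 5))) gives 1.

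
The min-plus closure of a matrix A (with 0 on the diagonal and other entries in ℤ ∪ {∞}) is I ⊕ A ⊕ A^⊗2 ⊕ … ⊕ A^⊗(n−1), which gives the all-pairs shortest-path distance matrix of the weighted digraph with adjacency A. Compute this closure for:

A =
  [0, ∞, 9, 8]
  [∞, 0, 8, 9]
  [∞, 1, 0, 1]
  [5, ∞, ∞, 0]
Closure =
  [0, 10, 9, 8]
  [14, 0, 8, 9]
  [6, 1, 0, 1]
  [5, 15, 14, 0]

This is the Floyd-Warshall all-pairs shortest-path computation. For each intermediate vertex k = 0, 1, …, 3, update dist[i][j] ← min(dist[i][j], dist[i][k] + dist[k][j]). The final matrix gives, for each (i, j), the minimum total weight of any directed path from i to j (possibly empty when i = j).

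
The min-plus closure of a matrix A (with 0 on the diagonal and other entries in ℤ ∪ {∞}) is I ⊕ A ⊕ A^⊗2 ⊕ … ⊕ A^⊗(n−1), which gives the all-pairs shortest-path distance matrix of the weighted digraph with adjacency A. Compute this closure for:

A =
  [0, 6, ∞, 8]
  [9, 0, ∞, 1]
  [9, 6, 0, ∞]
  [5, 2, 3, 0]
Closure =
  [0, 6, 10, 7]
  [6, 0, 4, 1]
  [9, 6, 0, 7]
  [5, 2, 3, 0]

This is the Floyd-Warshall all-pairs shortest-path computation. For each intermediate vertex k = 0, 1, …, 3, update dist[i][j] ← min(dist[i][j], dist[i][k] + dist[k][j]). The final matrix gives, for each (i, j), the minimum total weight of any directed path from i to j (possibly empty when i = j).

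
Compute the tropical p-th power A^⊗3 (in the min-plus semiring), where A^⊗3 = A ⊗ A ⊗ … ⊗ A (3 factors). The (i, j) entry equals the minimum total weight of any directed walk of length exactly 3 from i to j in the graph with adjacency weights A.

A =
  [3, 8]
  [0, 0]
A^⊗3 =
  [8, 8]
  [0, 0]

Each entry (A^⊗3)_ij equals the minimum over all length-3 walks i = v_0 → v_1 → … → v_3 = j of Σ_t A[v_t][v_{t+1}]. For example, for (i, j) = (0, 1) we minimise over 4 possible intermediate vertex sequences; the minimum is 8, attained along the walk 0 → 1 → 1 → 1.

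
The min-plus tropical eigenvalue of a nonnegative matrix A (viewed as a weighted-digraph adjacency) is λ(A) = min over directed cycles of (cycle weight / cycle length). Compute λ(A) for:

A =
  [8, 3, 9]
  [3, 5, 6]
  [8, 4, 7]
λ(A) = 3

Enumerate directed cycles and compute their means (weight / length). Sample:
  cycle 0 → 0: weight = 8, length = 1, mean = 8/1 ≈ 8.000
  cycle 1 → 1: weight = 5, length = 1, mean = 5/1 ≈ 5.000
  cycle 2 → 2: weight = 7, length = 1, mean = 7/1 ≈ 7.000
  cycle 0 → 1 → 0: weight = 6, length = 2, mean = 6/2 ≈ 3.000
  cycle 0 → 2 → 0: weight = 17, length = 2, mean = 17/2 ≈ 8.500
  cycle 1 → 0 → 1: weight = 6, length = 2, mean = 6/2 ≈ 3.000
Minimum mean = 3.000, attained e.g. along the cycle 0 → 1 → 0 with weight 6 and length 2. So λ(A) = 6/2 = 3.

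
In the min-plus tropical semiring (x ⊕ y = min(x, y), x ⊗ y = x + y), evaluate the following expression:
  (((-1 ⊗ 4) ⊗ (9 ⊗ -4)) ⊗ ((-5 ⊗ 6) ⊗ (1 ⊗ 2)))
(((-1 ⊗ 4) ⊗ (9 ⊗ -4)) ⊗ ((-5 ⊗ 6) ⊗ (1 ⊗ 2))) = 12

Expand innermost to outermost. Recall ⊕ takes the minimum of its arguments and ⊗ takes their sum. Working out the expression (((-1 ⊗ 4) ⊗ (9 ⊗ -4)) ⊗ ((-5 ⊗ 6) ⊗ (1 ⊗ 2))) gives 12.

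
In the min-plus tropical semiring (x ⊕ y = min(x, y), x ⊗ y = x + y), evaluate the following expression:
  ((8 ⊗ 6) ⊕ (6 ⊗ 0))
((8 ⊗ 6) ⊕ (6 ⊗ 0)) = 6

Expand innermost to outermost. Recall ⊕ takes the minimum of its arguments and ⊗ takes their sum. Working out the expression ((8 ⊗ 6) ⊕ (6 ⊗ 0)) gives 6.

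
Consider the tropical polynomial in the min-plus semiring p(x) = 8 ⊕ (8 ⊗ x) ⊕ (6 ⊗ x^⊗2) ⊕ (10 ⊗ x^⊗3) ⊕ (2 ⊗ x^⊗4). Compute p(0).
p(0) = 2

A tropical monomial a ⊗ x^⊗i evaluates to a + i · x. Evaluating each term at x = 0:
  Term 0 contributes 8 + 0 · 0 = 8
  Term 1 contributes 8 + 1 · 0 = 8
  Term 2 contributes 6 + 2 · 0 = 6
  Term 3 contributes 10 + 3 · 0 = 10
  Term 4 contributes 2 + 4 · 0 = 2
p(0) = ⊕ of these = min[8, 8, 6, 10, 2] = 2.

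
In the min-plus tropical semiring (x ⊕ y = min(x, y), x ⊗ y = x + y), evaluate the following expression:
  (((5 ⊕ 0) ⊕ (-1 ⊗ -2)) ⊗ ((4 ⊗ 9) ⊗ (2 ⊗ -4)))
(((5 ⊕ 0) ⊕ (-1 ⊗ -2)) ⊗ ((4 ⊗ 9) ⊗ (2 ⊗ -4))) = 8

Expand innermost to outermost. Recall ⊕ takes the minimum of its arguments and ⊗ takes their sum. Working out the expression (((5 ⊕ 0) ⊕ (-1 ⊗ -2)) ⊗ ((4 ⊗ 9) ⊗ (2 ⊗ -4))) gives 8.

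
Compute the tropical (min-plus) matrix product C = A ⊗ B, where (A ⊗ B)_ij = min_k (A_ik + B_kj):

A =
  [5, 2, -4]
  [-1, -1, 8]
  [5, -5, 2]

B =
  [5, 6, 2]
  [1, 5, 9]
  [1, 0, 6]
A ⊗ B =
  [-3, -4, 2]
  [0, 4, 1]
  [-4, 0, 4]

Apply the min-plus product entry-by-entry:
  C[0][0] = min over k of (A[0][0] + B[0][0] = 5 + 5 = 10, A[0][1] + B[1][0] = 2 + 1 = 3, A[0][2] + B[2][0] = -4 + 1 = -3) = -3 (attained at k = 2)
  C[0][1] = min over k of (A[0][0] + B[0][1] = 5 + 6 = 11, A[0][1] + B[1][1] = 2 + 5 = 7, A[0][2] + B[2][1] = -4 + 0 = -4) = -4 (attained at k = 2)
  C[0][2] = min over k of (A[0][0] + B[0][2] = 5 + 2 = 7, A[0][1] + B[1][2] = 2 + 9 = 11, A[0][2] + B[2][2] = -4 + 6 = 2) = 2 (attained at k = 2)
  C[1][0] = min over k of (A[1][0] + B[0][0] = -1 + 5 = 4, A[1][1] + B[1][0] = -1 + 1 = 0, A[1][2] + B[2][0] = 8 + 1 = 9) = 0 (attained at k = 1)
  C[1][1] = min over k of (A[1][0] + B[0][1] = -1 + 6 = 5, A[1][1] + B[1][1] = -1 + 5 = 4, A[1][2] + B[2][1] = 8 + 0 = 8) = 4 (attained at k = 1)
  C[1][2] = min over k of (A[1][0] + B[0][2] = -1 + 2 = 1, A[1][1] + B[1][2] = -1 + 9 = 8, A[1][2] + B[2][2] = 8 + 6 = 14) = 1 (attained at k = 0)
  C[2][0] = min over k of (A[2][0] + B[0][0] = 5 + 5 = 10, A[2][1] + B[1][0] = -5 + 1 = -4, A[2][2] + B[2][0] = 2 + 1 = 3) = -4 (attained at k = 1)
  C[2][1] = min over k of (A[2][0] + B[0][1] = 5 + 6 = 11, A[2][1] + B[1][1] = -5 + 5 = 0, A[2][2] + B[2][1] = 2 + 0 = 2) = 0 (attained at k = 1)
  C[2][2] = min over k of (A[2][0] + B[0][2] = 5 + 2 = 7, A[2][1] + B[1][2] = -5 + 9 = 4, A[2][2] + B[2][2] = 2 + 6 = 8) = 4 (attained at k = 1)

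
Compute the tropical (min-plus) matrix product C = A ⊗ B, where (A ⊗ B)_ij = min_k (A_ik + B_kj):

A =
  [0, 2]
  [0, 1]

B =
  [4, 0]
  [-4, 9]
A ⊗ B =
  [-2, 0]
  [-3, 0]

Apply the min-plus product entry-by-entry:
  C[0][0] = min over k of (A[0][0] + B[0][0] = 0 + 4 = 4, A[0][1] + B[1][0] = 2 + -4 = -2) = -2 (attained at k = 1)
  C[0][1] = min over k of (A[0][0] + B[0][1] = 0 + 0 = 0, A[0][1] + B[1][1] = 2 + 9 = 11) = 0 (attained at k = 0)
  C[1][0] = min over k of (A[1][0] + B[0][0] = 0 + 4 = 4, A[1][1] + B[1][0] = 1 + -4 = -3) = -3 (attained at k = 1)
  C[1][1] = min over k of (A[1][0] + B[0][1] = 0 + 0 = 0, A[1][1] + B[1][1] = 1 + 9 = 10) = 0 (attained at k = 0)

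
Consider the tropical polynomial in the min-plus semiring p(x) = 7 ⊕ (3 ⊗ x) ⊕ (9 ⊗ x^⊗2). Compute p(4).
p(4) = 7

A tropical monomial a ⊗ x^⊗i evaluates to a + i · x. Evaluating each term at x = 4:
  Term 0 contributes 7 + 0 · 4 = 7
  Term 1 contributes 3 + 1 · 4 = 7
  Term 2 contributes 9 + 2 · 4 = 17
p(4) = ⊕ of these = min[7, 7, 17] = 7.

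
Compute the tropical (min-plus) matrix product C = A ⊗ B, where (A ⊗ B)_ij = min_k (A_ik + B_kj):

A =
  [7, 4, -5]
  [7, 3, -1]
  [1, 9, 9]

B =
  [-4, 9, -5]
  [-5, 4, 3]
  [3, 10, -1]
A ⊗ B =
  [-2, 5, -6]
  [-2, 7, -2]
  [-3, 10, -4]

Apply the min-plus product entry-by-entry:
  C[0][0] = min over k of (A[0][0] + B[0][0] = 7 + -4 = 3, A[0][1] + B[1][0] = 4 + -5 = -1, A[0][2] + B[2][0] = -5 + 3 = -2) = -2 (attained at k = 2)
  C[0][1] = min over k of (A[0][0] + B[0][1] = 7 + 9 = 16, A[0][1] + B[1][1] = 4 + 4 = 8, A[0][2] + B[2][1] = -5 + 10 = 5) = 5 (attained at k = 2)
  C[0][2] = min over k of (A[0][0] + B[0][2] = 7 + -5 = 2, A[0][1] + B[1][2] = 4 + 3 = 7, A[0][2] + B[2][2] = -5 + -1 = -6) = -6 (attained at k = 2)
  C[1][0] = min over k of (A[1][0] + B[0][0] = 7 + -4 = 3, A[1][1] + B[1][0] = 3 + -5 = -2, A[1][2] + B[2][0] = -1 + 3 = 2) = -2 (attained at k = 1)
  C[1][1] = min over k of (A[1][0] + B[0][1] = 7 + 9 = 16, A[1][1] + B[1][1] = 3 + 4 = 7, A[1][2] + B[2][1] = -1 + 10 = 9) = 7 (attained at k = 1)
  C[1][2] = min over k of (A[1][0] + B[0][2] = 7 + -5 = 2, A[1][1] + B[1][2] = 3 + 3 = 6, A[1][2] + B[2][2] = -1 + -1 = -2) = -2 (attained at k = 2)
  C[2][0] = min over k of (A[2][0] + B[0][0] = 1 + -4 = -3, A[2][1] + B[1][0] = 9 + -5 = 4, A[2][2] + B[2][0] = 9 + 3 = 12) = -3 (attained at k = 0)
  C[2][1] = min over k of (A[2][0] + B[0][1] = 1 + 9 = 10, A[2][1] + B[1][1] = 9 + 4 = 13, A[2][2] + B[2][1] = 9 + 10 = 19) = 10 (attained at k = 0)
  C[2][2] = min over k of (A[2][0] + B[0][2] = 1 + -5 = -4, A[2][1] + B[1][2] = 9 + 3 = 12, A[2][2] + B[2][2] = 9 + -1 = 8) = -4 (attained at k = 0)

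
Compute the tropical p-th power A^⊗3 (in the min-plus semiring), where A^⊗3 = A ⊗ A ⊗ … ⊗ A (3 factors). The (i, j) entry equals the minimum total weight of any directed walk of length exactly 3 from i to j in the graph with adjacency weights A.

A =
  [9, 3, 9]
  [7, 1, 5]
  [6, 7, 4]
A^⊗3 =
  [11, 5, 9]
  [9, 3, 7]
  [14, 9, 12]

Each entry (A^⊗3)_ij equals the minimum over all length-3 walks i = v_0 → v_1 → … → v_3 = j of Σ_t A[v_t][v_{t+1}]. For example, for (i, j) = (0, 2) we minimise over 9 possible intermediate vertex sequences; the minimum is 9, attained along the walk 0 → 1 → 1 → 2.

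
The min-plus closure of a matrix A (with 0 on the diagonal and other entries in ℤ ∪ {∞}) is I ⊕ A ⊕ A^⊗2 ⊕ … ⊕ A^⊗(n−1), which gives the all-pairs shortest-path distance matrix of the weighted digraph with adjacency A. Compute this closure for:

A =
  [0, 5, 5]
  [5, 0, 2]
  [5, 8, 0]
Closure =
  [0, 5, 5]
  [5, 0, 2]
  [5, 8, 0]

This is the Floyd-Warshall all-pairs shortest-path computation. For each intermediate vertex k = 0, 1, …, 2, update dist[i][j] ← min(dist[i][j], dist[i][k] + dist[k][j]). The final matrix gives, for each (i, j), the minimum total weight of any directed path from i to j (possibly empty when i = j).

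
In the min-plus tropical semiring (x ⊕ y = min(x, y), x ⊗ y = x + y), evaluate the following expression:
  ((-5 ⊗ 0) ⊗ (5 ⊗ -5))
((-5 ⊗ 0) ⊗ (5 ⊗ -5)) = -5

Expand innermost to outermost. Recall ⊕ takes the minimum of its arguments and ⊗ takes their sum. Working out the expression ((-5 ⊗ 0) ⊗ (5 ⊗ -5)) gives -5.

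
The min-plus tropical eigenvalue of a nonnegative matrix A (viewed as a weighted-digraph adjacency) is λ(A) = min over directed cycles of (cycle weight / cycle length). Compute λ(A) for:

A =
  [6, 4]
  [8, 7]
λ(A) = 6

Enumerate directed cycles and compute their means (weight / length). Sample:
  cycle 0 → 0: weight = 6, length = 1, mean = 6/1 ≈ 6.000
  cycle 1 → 1: weight = 7, length = 1, mean = 7/1 ≈ 7.000
  cycle 0 → 1 → 0: weight = 12, length = 2, mean = 12/2 ≈ 6.000
  cycle 1 → 0 → 1: weight = 12, length = 2, mean = 12/2 ≈ 6.000
Minimum mean = 6.000, attained e.g. along the cycle 0 → 0 with weight 6 and length 1. So λ(A) = 6/1 = 6.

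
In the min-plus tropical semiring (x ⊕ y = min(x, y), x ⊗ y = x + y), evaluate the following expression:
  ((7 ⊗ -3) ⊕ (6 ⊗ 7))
((7 ⊗ -3) ⊕ (6 ⊗ 7)) = 4

Expand innermost to outermost. Recall ⊕ takes the minimum of its arguments and ⊗ takes their sum. Working out the expression ((7 ⊗ -3) ⊕ (6 ⊗ 7)) gives 4.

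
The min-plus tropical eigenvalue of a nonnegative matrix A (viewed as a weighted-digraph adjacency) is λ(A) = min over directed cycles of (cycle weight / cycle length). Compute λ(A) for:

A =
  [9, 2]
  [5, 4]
λ(A) = 7/2

Enumerate directed cycles and compute their means (weight / length). Sample:
  cycle 0 → 0: weight = 9, length = 1, mean = 9/1 ≈ 9.000
  cycle 1 → 1: weight = 4, length = 1, mean = 4/1 ≈ 4.000
  cycle 0 → 1 → 0: weight = 7, length = 2, mean = 7/2 ≈ 3.500
  cycle 1 → 0 → 1: weight = 7, length = 2, mean = 7/2 ≈ 3.500
Minimum mean = 3.500, attained e.g. along the cycle 0 → 1 → 0 with weight 7 and length 2. So λ(A) = 7/2 = 7/2.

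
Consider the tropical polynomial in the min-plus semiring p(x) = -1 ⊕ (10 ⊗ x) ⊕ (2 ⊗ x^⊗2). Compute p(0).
p(0) = -1

A tropical monomial a ⊗ x^⊗i evaluates to a + i · x. Evaluating each term at x = 0:
  Term 0 contributes -1 + 0 · 0 = -1
  Term 1 contributes 10 + 1 · 0 = 10
  Term 2 contributes 2 + 2 · 0 = 2
p(0) = ⊕ of these = min[-1, 10, 2] = -1.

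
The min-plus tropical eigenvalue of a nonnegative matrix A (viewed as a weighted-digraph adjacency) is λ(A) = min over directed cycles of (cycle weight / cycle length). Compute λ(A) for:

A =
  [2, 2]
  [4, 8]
λ(A) = 2

Enumerate directed cycles and compute their means (weight / length). Sample:
  cycle 0 → 0: weight = 2, length = 1, mean = 2/1 ≈ 2.000
  cycle 1 → 1: weight = 8, length = 1, mean = 8/1 ≈ 8.000
  cycle 0 → 1 → 0: weight = 6, length = 2, mean = 6/2 ≈ 3.000
  cycle 1 → 0 → 1: weight = 6, length = 2, mean = 6/2 ≈ 3.000
Minimum mean = 2.000, attained e.g. along the cycle 0 → 0 with weight 2 and length 1. So λ(A) = 2/1 = 2.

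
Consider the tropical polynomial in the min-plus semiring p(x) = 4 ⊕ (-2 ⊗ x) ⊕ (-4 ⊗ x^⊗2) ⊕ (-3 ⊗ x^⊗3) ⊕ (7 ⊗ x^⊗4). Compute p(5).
p(5) = 3

A tropical monomial a ⊗ x^⊗i evaluates to a + i · x. Evaluating each term at x = 5:
  Term 0 contributes 4 + 0 · 5 = 4
  Term 1 contributes -2 + 1 · 5 = 3
  Term 2 contributes -4 + 2 · 5 = 6
  Term 3 contributes -3 + 3 · 5 = 12
  Term 4 contributes 7 + 4 · 5 = 27
p(5) = ⊕ of these = min[4, 3, 6, 12, 27] = 3.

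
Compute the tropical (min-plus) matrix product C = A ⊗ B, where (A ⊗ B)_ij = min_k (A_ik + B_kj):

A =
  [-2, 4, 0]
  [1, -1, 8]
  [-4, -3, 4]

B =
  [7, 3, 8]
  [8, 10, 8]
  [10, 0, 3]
A ⊗ B =
  [5, 0, 3]
  [7, 4, 7]
  [3, -1, 4]

Apply the min-plus product entry-by-entry:
  C[0][0] = min over k of (A[0][0] + B[0][0] = -2 + 7 = 5, A[0][1] + B[1][0] = 4 + 8 = 12, A[0][2] + B[2][0] = 0 + 10 = 10) = 5 (attained at k = 0)
  C[0][1] = min over k of (A[0][0] + B[0][1] = -2 + 3 = 1, A[0][1] + B[1][1] = 4 + 10 = 14, A[0][2] + B[2][1] = 0 + 0 = 0) = 0 (attained at k = 2)
  C[0][2] = min over k of (A[0][0] + B[0][2] = -2 + 8 = 6, A[0][1] + B[1][2] = 4 + 8 = 12, A[0][2] + B[2][2] = 0 + 3 = 3) = 3 (attained at k = 2)
  C[1][0] = min over k of (A[1][0] + B[0][0] = 1 + 7 = 8, A[1][1] + B[1][0] = -1 + 8 = 7, A[1][2] + B[2][0] = 8 + 10 = 18) = 7 (attained at k = 1)
  C[1][1] = min over k of (A[1][0] + B[0][1] = 1 + 3 = 4, A[1][1] + B[1][1] = -1 + 10 = 9, A[1][2] + B[2][1] = 8 + 0 = 8) = 4 (attained at k = 0)
  C[1][2] = min over k of (A[1][0] + B[0][2] = 1 + 8 = 9, A[1][1] + B[1][2] = -1 + 8 = 7, A[1][2] + B[2][2] = 8 + 3 = 11) = 7 (attained at k = 1)
  C[2][0] = min over k of (A[2][0] + B[0][0] = -4 + 7 = 3, A[2][1] + B[1][0] = -3 + 8 = 5, A[2][2] + B[2][0] = 4 + 10 = 14) = 3 (attained at k = 0)
  C[2][1] = min over k of (A[2][0] + B[0][1] = -4 + 3 = -1, A[2][1] + B[1][1] = -3 + 10 = 7, A[2][2] + B[2][1] = 4 + 0 = 4) = -1 (attained at k = 0)
  C[2][2] = min over k of (A[2][0] + B[0][2] = -4 + 8 = 4, A[2][1] + B[1][2] = -3 + 8 = 5, A[2][2] + B[2][2] = 4 + 3 = 7) = 4 (attained at k = 0)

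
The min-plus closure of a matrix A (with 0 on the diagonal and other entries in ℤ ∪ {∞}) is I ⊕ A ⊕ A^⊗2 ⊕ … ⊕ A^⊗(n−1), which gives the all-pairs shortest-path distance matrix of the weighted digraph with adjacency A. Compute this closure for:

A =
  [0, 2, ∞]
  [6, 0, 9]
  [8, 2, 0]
Closure =
  [0, 2, 11]
  [6, 0, 9]
  [8, 2, 0]

This is the Floyd-Warshall all-pairs shortest-path computation. For each intermediate vertex k = 0, 1, …, 2, update dist[i][j] ← min(dist[i][j], dist[i][k] + dist[k][j]). The final matrix gives, for each (i, j), the minimum total weight of any directed path from i to j (possibly empty when i = j).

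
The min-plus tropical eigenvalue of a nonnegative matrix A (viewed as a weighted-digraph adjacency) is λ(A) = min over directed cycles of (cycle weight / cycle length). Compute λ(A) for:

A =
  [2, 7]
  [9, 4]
λ(A) = 2

Enumerate directed cycles and compute their means (weight / length). Sample:
  cycle 0 → 0: weight = 2, length = 1, mean = 2/1 ≈ 2.000
  cycle 1 → 1: weight = 4, length = 1, mean = 4/1 ≈ 4.000
  cycle 0 → 1 → 0: weight = 16, length = 2, mean = 16/2 ≈ 8.000
  cycle 1 → 0 → 1: weight = 16, length = 2, mean = 16/2 ≈ 8.000
Minimum mean = 2.000, attained e.g. along the cycle 0 → 0 with weight 2 and length 1. So λ(A) = 2/1 = 2.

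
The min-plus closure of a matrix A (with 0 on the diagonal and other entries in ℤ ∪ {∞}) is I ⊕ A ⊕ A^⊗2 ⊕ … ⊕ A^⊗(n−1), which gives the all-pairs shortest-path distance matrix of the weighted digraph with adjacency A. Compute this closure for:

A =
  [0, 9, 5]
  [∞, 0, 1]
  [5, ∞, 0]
Closure =
  [0, 9, 5]
  [6, 0, 1]
  [5, 14, 0]

This is the Floyd-Warshall all-pairs shortest-path computation. For each intermediate vertex k = 0, 1, …, 2, update dist[i][j] ← min(dist[i][j], dist[i][k] + dist[k][j]). The final matrix gives, for each (i, j), the minimum total weight of any directed path from i to j (possibly empty when i = j).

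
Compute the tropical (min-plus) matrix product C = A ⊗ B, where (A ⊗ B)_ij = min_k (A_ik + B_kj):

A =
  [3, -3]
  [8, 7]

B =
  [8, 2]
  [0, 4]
A ⊗ B =
  [-3, 1]
  [7, 10]

Apply the min-plus product entry-by-entry:
  C[0][0] = min over k of (A[0][0] + B[0][0] = 3 + 8 = 11, A[0][1] + B[1][0] = -3 + 0 = -3) = -3 (attained at k = 1)
  C[0][1] = min over k of (A[0][0] + B[0][1] = 3 + 2 = 5, A[0][1] + B[1][1] = -3 + 4 = 1) = 1 (attained at k = 1)
  C[1][0] = min over k of (A[1][0] + B[0][0] = 8 + 8 = 16, A[1][1] + B[1][0] = 7 + 0 = 7) = 7 (attained at k = 1)
  C[1][1] = min over k of (A[1][0] + B[0][1] = 8 + 2 = 10, A[1][1] + B[1][1] = 7 + 4 = 11) = 10 (attained at k = 0)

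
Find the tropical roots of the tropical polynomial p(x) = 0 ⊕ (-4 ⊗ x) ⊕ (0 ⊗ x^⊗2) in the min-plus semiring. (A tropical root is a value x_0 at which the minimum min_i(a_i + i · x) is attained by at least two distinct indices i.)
Roots: {-4, 4}

Each tropical root is a break point of the lower envelope of the lines y = a_i + i · x (there are 3 lines, with slopes 0, 1, ..., 2). Only the lines that attain the minimum somewhere contribute to roots; other lines are dominated. Here the surviving (envelope) indices are i = 2, i = 1, i = 0.
Intersections between consecutive envelope lines give the roots: for adjacent envelope indices i < j the intersection is x = (a_i − a_j) / (j − i). Reading off the sorted break points: {-4, 4}.
Verification: at each break x_0, at least two indices attain the minimum of min_i(a_i + i · x_0).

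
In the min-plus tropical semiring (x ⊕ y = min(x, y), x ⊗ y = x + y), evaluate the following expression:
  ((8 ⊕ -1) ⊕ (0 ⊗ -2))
((8 ⊕ -1) ⊕ (0 ⊗ -2)) = -2

Expand innermost to outermost. Recall ⊕ takes the minimum of its arguments and ⊗ takes their sum. Working out the expression ((8 ⊕ -1) ⊕ (0 ⊗ -2)) gives -2.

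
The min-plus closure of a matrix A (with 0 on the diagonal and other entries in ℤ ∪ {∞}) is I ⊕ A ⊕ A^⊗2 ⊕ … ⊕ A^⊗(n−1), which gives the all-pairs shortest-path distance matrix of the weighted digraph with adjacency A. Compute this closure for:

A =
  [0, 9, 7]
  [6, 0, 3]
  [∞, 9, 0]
Closure =
  [0, 9, 7]
  [6, 0, 3]
  [15, 9, 0]

This is the Floyd-Warshall all-pairs shortest-path computation. For each intermediate vertex k = 0, 1, …, 2, update dist[i][j] ← min(dist[i][j], dist[i][k] + dist[k][j]). The final matrix gives, for each (i, j), the minimum total weight of any directed path from i to j (possibly empty when i = j).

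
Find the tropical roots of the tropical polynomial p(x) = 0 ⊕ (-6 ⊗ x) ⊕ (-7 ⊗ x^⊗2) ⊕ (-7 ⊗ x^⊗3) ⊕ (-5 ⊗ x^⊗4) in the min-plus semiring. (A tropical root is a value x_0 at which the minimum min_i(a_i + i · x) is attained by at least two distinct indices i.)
Roots: {-2, 0, 1, 6}

Each tropical root is a break point of the lower envelope of the lines y = a_i + i · x (there are 5 lines, with slopes 0, 1, ..., 4). Only the lines that attain the minimum somewhere contribute to roots; other lines are dominated. Here the surviving (envelope) indices are i = 4, i = 3, i = 2, i = 1, i = 0.
Intersections between consecutive envelope lines give the roots: for adjacent envelope indices i < j the intersection is x = (a_i − a_j) / (j − i). Reading off the sorted break points: {-2, 0, 1, 6}.
Verification: at each break x_0, at least two indices attain the minimum of min_i(a_i + i · x_0).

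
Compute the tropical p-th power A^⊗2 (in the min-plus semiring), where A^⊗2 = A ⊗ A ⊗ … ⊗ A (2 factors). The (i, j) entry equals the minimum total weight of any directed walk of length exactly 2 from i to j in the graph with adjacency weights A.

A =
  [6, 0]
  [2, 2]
A^⊗2 =
  [2, 2]
  [4, 2]

Each entry (A^⊗2)_ij equals the minimum over all length-2 walks i = v_0 → v_1 → … → v_2 = j of Σ_t A[v_t][v_{t+1}]. For example, for (i, j) = (0, 1) we minimise over 2 possible intermediate vertex sequences; the minimum is 2, attained along the walk 0 → 1 → 1.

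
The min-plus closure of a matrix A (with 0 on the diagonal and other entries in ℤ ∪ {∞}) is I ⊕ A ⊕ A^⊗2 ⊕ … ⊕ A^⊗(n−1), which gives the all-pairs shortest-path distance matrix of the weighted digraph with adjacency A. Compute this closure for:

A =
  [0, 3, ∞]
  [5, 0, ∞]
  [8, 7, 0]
Closure =
  [0, 3, ∞]
  [5, 0, ∞]
  [8, 7, 0]

This is the Floyd-Warshall all-pairs shortest-path computation. For each intermediate vertex k = 0, 1, …, 2, update dist[i][j] ← min(dist[i][j], dist[i][k] + dist[k][j]). The final matrix gives, for each (i, j), the minimum total weight of any directed path from i to j (possibly empty when i = j).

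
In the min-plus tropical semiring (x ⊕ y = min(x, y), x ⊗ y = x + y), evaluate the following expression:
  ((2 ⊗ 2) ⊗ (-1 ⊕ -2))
((2 ⊗ 2) ⊗ (-1 ⊕ -2)) = 2

Expand innermost to outermost. Recall ⊕ takes the minimum of its arguments and ⊗ takes their sum. Working out the expression ((2 ⊗ 2) ⊗ (-1 ⊕ -2)) gives 2.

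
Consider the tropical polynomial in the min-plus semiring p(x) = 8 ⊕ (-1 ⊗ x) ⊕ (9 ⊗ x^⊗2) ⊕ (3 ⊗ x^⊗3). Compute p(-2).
p(-2) = -3

A tropical monomial a ⊗ x^⊗i evaluates to a + i · x. Evaluating each term at x = -2:
  Term 0 contributes 8 + 0 · -2 = 8
  Term 1 contributes -1 + 1 · -2 = -3
  Term 2 contributes 9 + 2 · -2 = 5
  Term 3 contributes 3 + 3 · -2 = -3
p(-2) = ⊕ of these = min[8, -3, 5, -3] = -3.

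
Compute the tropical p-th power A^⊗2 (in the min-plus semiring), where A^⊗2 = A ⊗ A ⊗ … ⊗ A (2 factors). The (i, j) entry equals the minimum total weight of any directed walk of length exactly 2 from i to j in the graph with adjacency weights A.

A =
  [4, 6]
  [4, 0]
A^⊗2 =
  [8, 6]
  [4, 0]

Each entry (A^⊗2)_ij equals the minimum over all length-2 walks i = v_0 → v_1 → … → v_2 = j of Σ_t A[v_t][v_{t+1}]. For example, for (i, j) = (0, 1) we minimise over 2 possible intermediate vertex sequences; the minimum is 6, attained along the walk 0 → 1 → 1.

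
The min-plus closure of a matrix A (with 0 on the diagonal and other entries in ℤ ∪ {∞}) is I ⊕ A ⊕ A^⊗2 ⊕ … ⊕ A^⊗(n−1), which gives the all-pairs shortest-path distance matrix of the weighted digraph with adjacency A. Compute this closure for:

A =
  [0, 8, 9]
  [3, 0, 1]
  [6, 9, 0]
Closure =
  [0, 8, 9]
  [3, 0, 1]
  [6, 9, 0]

This is the Floyd-Warshall all-pairs shortest-path computation. For each intermediate vertex k = 0, 1, …, 2, update dist[i][j] ← min(dist[i][j], dist[i][k] + dist[k][j]). The final matrix gives, for each (i, j), the minimum total weight of any directed path from i to j (possibly empty when i = j).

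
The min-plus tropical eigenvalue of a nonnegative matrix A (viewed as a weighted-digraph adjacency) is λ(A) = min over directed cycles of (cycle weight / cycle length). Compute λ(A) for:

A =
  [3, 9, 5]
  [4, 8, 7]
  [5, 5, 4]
λ(A) = 3

Enumerate directed cycles and compute their means (weight / length). Sample:
  cycle 0 → 0: weight = 3, length = 1, mean = 3/1 ≈ 3.000
  cycle 1 → 1: weight = 8, length = 1, mean = 8/1 ≈ 8.000
  cycle 2 → 2: weight = 4, length = 1, mean = 4/1 ≈ 4.000
  cycle 0 → 1 → 0: weight = 13, length = 2, mean = 13/2 ≈ 6.500
  cycle 0 → 2 → 0: weight = 10, length = 2, mean = 10/2 ≈ 5.000
  cycle 1 → 0 → 1: weight = 13, length = 2, mean = 13/2 ≈ 6.500
Minimum mean = 3.000, attained e.g. along the cycle 0 → 0 with weight 3 and length 1. So λ(A) = 3/1 = 3.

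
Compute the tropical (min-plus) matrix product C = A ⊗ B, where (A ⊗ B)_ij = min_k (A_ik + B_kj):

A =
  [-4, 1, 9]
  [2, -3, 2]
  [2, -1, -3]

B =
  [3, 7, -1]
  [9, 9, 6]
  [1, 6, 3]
A ⊗ B =
  [-1, 3, -5]
  [3, 6, 1]
  [-2, 3, 0]

Apply the min-plus product entry-by-entry:
  C[0][0] = min over k of (A[0][0] + B[0][0] = -4 + 3 = -1, A[0][1] + B[1][0] = 1 + 9 = 10, A[0][2] + B[2][0] = 9 + 1 = 10) = -1 (attained at k = 0)
  C[0][1] = min over k of (A[0][0] + B[0][1] = -4 + 7 = 3, A[0][1] + B[1][1] = 1 + 9 = 10, A[0][2] + B[2][1] = 9 + 6 = 15) = 3 (attained at k = 0)
  C[0][2] = min over k of (A[0][0] + B[0][2] = -4 + -1 = -5, A[0][1] + B[1][2] = 1 + 6 = 7, A[0][2] + B[2][2] = 9 + 3 = 12) = -5 (attained at k = 0)
  C[1][0] = min over k of (A[1][0] + B[0][0] = 2 + 3 = 5, A[1][1] + B[1][0] = -3 + 9 = 6, A[1][2] + B[2][0] = 2 + 1 = 3) = 3 (attained at k = 2)
  C[1][1] = min over k of (A[1][0] + B[0][1] = 2 + 7 = 9, A[1][1] + B[1][1] = -3 + 9 = 6, A[1][2] + B[2][1] = 2 + 6 = 8) = 6 (attained at k = 1)
  C[1][2] = min over k of (A[1][0] + B[0][2] = 2 + -1 = 1, A[1][1] + B[1][2] = -3 + 6 = 3, A[1][2] + B[2][2] = 2 + 3 = 5) = 1 (attained at k = 0)
  C[2][0] = min over k of (A[2][0] + B[0][0] = 2 + 3 = 5, A[2][1] + B[1][0] = -1 + 9 = 8, A[2][2] + B[2][0] = -3 + 1 = -2) = -2 (attained at k = 2)
  C[2][1] = min over k of (A[2][0] + B[0][1] = 2 + 7 = 9, A[2][1] + B[1][1] = -1 + 9 = 8, A[2][2] + B[2][1] = -3 + 6 = 3) = 3 (attained at k = 2)
  C[2][2] = min over k of (A[2][0] + B[0][2] = 2 + -1 = 1, A[2][1] + B[1][2] = -1 + 6 = 5, A[2][2] + B[2][2] = -3 + 3 = 0) = 0 (attained at k = 2)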